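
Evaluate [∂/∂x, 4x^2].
8 x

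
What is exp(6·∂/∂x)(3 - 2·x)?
- 2 x - 9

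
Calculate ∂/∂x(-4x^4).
- 16 x^{3}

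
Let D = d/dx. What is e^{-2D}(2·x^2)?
2 x^{2} - 8 x + 8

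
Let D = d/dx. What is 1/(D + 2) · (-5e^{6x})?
- \frac{5 e^{6 x}}{8}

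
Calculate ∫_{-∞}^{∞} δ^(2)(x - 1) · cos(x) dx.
- \cos{\left(1 \right)}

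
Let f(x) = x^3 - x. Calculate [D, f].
3 x^{2} - 1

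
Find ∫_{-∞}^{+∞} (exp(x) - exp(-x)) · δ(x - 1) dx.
2 \sinh{\left(1 \right)}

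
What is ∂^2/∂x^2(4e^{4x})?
64 e^{4 x}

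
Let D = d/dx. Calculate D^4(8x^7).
6720 x^{3}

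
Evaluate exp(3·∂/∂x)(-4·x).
- 4 x - 12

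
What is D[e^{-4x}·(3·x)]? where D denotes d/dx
3 \left(1 - 4 x\right) e^{- 4 x}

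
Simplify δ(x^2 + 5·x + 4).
\frac{\delta(x + 1) + \delta(x + 4)}{3}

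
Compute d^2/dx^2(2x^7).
84 x^{5}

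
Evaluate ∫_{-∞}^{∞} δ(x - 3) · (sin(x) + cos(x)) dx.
\cos{\left(3 \right)} + \sin{\left(3 \right)}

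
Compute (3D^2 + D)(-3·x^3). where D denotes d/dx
9 x \left(- x - 6\right)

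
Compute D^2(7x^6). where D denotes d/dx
210 x^{4}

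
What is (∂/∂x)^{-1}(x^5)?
\frac{x^{6}}{6}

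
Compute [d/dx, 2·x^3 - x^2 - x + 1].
6 x^{2} - 2 x - 1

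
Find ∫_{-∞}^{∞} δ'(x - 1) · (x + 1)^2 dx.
-4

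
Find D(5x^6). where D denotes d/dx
30 x^{5}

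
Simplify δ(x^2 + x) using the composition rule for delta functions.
\frac{\delta(x + 1) + \delta(x)}{1}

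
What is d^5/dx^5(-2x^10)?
- 60480 x^{5}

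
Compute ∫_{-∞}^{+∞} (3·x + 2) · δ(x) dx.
2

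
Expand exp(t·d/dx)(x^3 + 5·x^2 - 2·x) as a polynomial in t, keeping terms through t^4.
t^{3} + t^{2} \left(3 x + 5\right) + t \left(3 x^{2} + 10 x - 2\right) + x^{3} + 5 x^{2} - 2 x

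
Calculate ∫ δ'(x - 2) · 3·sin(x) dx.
- 3 \cos{\left(2 \right)}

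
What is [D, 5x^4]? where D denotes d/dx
20 x^{3}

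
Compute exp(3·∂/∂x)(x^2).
x^{2} + 6 x + 9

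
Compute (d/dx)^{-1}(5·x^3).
\frac{5 x^{4}}{4}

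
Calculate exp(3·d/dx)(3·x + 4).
3 x + 13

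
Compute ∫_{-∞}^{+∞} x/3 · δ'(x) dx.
- \frac{1}{3}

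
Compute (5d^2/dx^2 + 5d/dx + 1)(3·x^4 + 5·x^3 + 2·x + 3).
3 x^{4} + 65 x^{3} + 255 x^{2} + 152 x + 13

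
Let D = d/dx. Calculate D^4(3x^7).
2520 x^{3}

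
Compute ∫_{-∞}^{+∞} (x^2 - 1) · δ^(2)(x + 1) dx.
2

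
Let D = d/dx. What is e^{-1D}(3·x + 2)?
3 x - 1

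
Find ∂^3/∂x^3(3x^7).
630 x^{4}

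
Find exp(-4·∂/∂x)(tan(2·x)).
\tan{\left(2 x - 8 \right)}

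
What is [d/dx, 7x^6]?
42 x^{5}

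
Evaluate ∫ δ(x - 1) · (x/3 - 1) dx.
- \frac{2}{3}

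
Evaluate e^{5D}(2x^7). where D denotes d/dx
2 x^{7} + 70 x^{6} + 1050 x^{5} + 8750 x^{4} + 43750 x^{3} + 131250 x^{2} + 218750 x + 156250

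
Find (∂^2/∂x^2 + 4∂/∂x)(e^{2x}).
12 e^{2 x}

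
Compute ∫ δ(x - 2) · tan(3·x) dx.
\tan{\left(6 \right)}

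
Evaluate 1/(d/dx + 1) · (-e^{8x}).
- \frac{e^{8 x}}{9}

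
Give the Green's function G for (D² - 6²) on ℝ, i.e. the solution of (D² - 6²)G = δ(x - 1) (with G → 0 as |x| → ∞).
-\frac{e^{-6|x - 1|}}{12}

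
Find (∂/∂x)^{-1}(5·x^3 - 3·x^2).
\frac{5 x^{4}}{4} - x^{3}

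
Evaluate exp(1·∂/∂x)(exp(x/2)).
e^{\frac{x}{2} + \frac{1}{2}}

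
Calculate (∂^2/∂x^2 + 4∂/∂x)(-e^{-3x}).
3 e^{- 3 x}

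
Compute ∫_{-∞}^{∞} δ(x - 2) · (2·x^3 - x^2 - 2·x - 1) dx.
7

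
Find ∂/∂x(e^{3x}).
3 e^{3 x}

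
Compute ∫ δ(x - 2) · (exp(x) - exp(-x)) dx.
2 \sinh{\left(2 \right)}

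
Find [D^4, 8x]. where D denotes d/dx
32D^{3}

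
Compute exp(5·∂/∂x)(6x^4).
6 x^{4} + 120 x^{3} + 900 x^{2} + 3000 x + 3750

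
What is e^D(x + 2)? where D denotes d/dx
x + 3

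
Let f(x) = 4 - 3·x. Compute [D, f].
-3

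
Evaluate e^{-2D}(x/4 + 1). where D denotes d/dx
\frac{x}{4} + \frac{1}{2}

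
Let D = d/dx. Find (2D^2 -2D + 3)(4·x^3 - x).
12 x^{3} - 24 x^{2} + 45 x + 2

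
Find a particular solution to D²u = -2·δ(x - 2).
-|x - 2|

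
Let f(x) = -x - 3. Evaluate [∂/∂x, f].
-1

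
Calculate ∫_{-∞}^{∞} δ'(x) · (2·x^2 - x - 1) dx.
1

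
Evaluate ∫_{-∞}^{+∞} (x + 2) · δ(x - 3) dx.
5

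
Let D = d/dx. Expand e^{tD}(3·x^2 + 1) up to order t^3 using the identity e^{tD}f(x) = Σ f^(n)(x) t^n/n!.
3 t^{2} + 6 t x + 3 x^{2} + 1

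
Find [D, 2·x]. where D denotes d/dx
2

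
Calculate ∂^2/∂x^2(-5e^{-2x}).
- 20 e^{- 2 x}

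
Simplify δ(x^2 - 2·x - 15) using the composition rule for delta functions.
\frac{\delta(x + 3) + \delta(x - 5)}{8}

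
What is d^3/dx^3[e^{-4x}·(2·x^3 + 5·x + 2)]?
4 \left(- 32 x^{3} + 72 x^{2} - 116 x + 31\right) e^{- 4 x}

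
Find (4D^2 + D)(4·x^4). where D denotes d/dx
16 x^{2} \left(x + 12\right)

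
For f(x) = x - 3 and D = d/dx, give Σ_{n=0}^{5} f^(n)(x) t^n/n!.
t + x - 3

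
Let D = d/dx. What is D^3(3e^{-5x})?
- 375 e^{- 5 x}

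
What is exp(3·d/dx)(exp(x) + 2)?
e^{x + 3} + 2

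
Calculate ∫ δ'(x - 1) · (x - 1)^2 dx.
0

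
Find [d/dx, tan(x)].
\frac{1}{\cos^{2}{\left(x \right)}}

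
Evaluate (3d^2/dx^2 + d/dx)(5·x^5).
25 x^{3} \left(x + 12\right)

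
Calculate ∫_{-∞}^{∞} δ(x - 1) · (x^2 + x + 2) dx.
4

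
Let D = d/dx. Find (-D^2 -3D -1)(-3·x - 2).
3 x + 11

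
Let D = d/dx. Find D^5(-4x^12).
- 380160 x^{7}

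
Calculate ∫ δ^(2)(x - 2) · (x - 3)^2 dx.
2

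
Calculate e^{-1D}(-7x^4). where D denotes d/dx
- 7 x^{4} + 28 x^{3} - 42 x^{2} + 28 x - 7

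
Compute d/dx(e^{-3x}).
- 3 e^{- 3 x}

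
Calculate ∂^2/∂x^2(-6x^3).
- 36 x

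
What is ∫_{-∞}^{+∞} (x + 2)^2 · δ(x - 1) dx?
9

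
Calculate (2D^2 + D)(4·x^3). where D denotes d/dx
12 x \left(x + 4\right)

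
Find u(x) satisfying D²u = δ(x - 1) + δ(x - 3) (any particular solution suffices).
\frac{|x - 1|}{2} + \frac{|x - 3|}{2}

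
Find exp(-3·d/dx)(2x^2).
2 x^{2} - 12 x + 18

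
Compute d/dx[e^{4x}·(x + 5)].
\left(4 x + 21\right) e^{4 x}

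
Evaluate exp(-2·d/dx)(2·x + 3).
2 x - 1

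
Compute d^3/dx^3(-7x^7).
- 1470 x^{4}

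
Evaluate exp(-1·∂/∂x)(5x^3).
5 x^{3} - 15 x^{2} + 15 x - 5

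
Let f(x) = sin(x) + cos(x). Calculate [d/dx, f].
- \sin{\left(x \right)} + \cos{\left(x \right)}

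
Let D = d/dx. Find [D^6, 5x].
30D^{5}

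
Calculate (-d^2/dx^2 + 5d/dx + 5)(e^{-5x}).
- 45 e^{- 5 x}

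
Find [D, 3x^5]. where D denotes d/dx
15 x^{4}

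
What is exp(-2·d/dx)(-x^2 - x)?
- x^{2} + 3 x - 2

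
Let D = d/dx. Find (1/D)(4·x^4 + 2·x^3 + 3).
\frac{4 x^{5}}{5} + \frac{x^{4}}{2} + 3 x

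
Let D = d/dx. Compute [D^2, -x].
-2D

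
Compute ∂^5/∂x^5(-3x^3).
0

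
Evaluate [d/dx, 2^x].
2^{x} \log{\left(2 \right)}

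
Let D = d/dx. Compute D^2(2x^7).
84 x^{5}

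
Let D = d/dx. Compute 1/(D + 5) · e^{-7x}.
- \frac{e^{- 7 x}}{2}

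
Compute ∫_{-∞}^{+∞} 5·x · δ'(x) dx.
-5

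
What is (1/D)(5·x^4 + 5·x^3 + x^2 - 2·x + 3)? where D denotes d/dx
x^{5} + \frac{5 x^{4}}{4} + \frac{x^{3}}{3} - x^{2} + 3 x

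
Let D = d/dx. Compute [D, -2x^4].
- 8 x^{3}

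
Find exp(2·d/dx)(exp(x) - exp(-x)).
2 \sinh{\left(x + 2 \right)}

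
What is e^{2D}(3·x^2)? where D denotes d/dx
3 x^{2} + 12 x + 12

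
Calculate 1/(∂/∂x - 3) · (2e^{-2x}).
- \frac{2 e^{- 2 x}}{5}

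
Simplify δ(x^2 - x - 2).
\frac{\delta(x - 2) + \delta(x + 1)}{3}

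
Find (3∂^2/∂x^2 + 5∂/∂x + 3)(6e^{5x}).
618 e^{5 x}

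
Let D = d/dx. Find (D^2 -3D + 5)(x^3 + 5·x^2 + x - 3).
5 x^{3} + 16 x^{2} - 19 x - 8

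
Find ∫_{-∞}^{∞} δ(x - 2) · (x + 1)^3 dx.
27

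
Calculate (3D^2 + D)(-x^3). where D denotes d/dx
3 x \left(- x - 6\right)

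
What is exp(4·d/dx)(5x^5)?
5 x^{5} + 100 x^{4} + 800 x^{3} + 3200 x^{2} + 6400 x + 5120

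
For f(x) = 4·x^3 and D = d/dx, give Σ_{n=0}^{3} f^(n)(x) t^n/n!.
4 t^{3} + 12 t^{2} x + 12 t x^{2} + 4 x^{3}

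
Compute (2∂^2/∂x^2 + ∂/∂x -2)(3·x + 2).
- 6 x - 1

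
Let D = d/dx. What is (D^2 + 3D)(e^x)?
4 e^{x}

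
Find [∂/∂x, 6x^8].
48 x^{7}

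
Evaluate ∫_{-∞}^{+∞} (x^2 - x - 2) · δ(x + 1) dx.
0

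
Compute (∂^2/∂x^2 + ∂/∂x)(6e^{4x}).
120 e^{4 x}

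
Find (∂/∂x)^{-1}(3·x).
\frac{3 x^{2}}{2}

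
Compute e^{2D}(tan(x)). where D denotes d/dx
\tan{\left(x + 2 \right)}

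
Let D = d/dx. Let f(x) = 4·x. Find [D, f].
4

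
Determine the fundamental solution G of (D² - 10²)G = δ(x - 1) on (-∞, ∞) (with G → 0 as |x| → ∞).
-\frac{e^{-10|x - 1|}}{20}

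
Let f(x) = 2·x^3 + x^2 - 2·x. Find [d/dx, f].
6 x^{2} + 2 x - 2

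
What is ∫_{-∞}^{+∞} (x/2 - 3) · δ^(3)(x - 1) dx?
0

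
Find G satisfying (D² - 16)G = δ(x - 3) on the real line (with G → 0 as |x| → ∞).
-\frac{e^{-4|x - 3|}}{8}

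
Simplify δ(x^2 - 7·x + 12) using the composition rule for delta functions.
\frac{\delta(x - 3) + \delta(x - 4)}{1}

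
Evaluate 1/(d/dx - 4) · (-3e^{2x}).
\frac{3 e^{2 x}}{2}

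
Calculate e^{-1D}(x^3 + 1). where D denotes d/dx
x \left(x^{2} - 3 x + 3\right)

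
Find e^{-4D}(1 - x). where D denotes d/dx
5 - x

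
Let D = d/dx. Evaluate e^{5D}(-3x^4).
- 3 x^{4} - 60 x^{3} - 450 x^{2} - 1500 x - 1875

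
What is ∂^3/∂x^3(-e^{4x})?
- 64 e^{4 x}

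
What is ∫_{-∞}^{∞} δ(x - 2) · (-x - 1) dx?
-3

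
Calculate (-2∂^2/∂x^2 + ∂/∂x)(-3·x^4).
12 x^{2} \left(6 - x\right)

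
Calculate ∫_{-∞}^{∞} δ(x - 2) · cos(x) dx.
\cos{\left(2 \right)}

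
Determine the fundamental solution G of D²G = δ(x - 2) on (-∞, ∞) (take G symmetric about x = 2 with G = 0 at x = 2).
\frac{|x - 2|}{2}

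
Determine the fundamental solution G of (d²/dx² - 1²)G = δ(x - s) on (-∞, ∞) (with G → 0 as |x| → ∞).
-\frac{e^{-|x-s|}}{2}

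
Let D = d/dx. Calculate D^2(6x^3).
36 x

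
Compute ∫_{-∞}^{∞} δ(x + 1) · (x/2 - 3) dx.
- \frac{7}{2}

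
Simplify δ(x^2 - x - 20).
\frac{\delta(x - 5) + \delta(x + 4)}{9}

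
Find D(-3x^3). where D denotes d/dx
- 9 x^{2}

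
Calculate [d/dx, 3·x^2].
6 x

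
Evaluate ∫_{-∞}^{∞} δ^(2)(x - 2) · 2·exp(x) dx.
2 e^{2}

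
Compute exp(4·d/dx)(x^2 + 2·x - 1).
x^{2} + 10 x + 23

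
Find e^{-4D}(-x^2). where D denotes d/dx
- x^{2} + 8 x - 16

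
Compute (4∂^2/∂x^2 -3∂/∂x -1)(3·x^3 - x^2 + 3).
- 3 x^{3} - 26 x^{2} + 78 x - 11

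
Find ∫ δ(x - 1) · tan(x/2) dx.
\tan{\left(\frac{1}{2} \right)}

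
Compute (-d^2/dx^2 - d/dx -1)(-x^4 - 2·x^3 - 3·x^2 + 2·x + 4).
x \left(x^{3} + 6 x^{2} + 21 x + 16\right)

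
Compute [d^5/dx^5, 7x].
35\frac{d^{4}}{dx^{4}}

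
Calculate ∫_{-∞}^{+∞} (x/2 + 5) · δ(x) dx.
5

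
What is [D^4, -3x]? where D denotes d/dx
-12D^{3}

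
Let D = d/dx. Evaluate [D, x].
1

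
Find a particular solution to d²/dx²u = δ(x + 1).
\frac{|x + 1|}{2}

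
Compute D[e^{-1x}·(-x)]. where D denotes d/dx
\left(x - 1\right) e^{- x}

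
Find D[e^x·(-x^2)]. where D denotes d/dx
x \left(- x - 2\right) e^{x}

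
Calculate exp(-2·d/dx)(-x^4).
- x^{4} + 8 x^{3} - 24 x^{2} + 32 x - 16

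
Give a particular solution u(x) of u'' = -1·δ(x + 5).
-\frac{|x + 5|}{2}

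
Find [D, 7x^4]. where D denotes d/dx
28 x^{3}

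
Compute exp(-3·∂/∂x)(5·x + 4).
5 x - 11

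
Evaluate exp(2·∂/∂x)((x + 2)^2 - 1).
x^{2} + 8 x + 15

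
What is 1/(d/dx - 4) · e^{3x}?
- e^{3 x}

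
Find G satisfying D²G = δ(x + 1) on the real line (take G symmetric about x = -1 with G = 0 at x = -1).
\frac{|x + 1|}{2}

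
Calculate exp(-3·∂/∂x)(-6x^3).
- 6 x^{3} + 54 x^{2} - 162 x + 162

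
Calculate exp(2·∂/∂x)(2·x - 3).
2 x + 1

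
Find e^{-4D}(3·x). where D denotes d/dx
3 x - 12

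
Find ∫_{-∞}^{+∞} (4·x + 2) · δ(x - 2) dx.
10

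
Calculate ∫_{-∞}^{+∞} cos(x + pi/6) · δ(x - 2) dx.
\cos{\left(\frac{\pi}{6} + 2 \right)}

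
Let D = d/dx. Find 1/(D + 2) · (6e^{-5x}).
- 2 e^{- 5 x}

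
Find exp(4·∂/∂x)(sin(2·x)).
\sin{\left(2 x + 8 \right)}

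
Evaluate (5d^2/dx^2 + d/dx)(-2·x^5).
10 x^{3} \left(- x - 20\right)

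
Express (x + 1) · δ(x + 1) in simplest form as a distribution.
0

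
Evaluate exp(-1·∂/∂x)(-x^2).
- x^{2} + 2 x - 1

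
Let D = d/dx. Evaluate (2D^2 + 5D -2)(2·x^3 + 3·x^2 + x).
- 4 x^{3} + 24 x^{2} + 52 x + 17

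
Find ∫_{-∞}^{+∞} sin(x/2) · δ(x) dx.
0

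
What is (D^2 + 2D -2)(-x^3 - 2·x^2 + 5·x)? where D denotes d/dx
2 x^{3} - 2 x^{2} - 24 x + 6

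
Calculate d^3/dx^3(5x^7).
1050 x^{4}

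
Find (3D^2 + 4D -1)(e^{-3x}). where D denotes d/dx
14 e^{- 3 x}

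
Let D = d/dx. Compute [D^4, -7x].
-28D^{3}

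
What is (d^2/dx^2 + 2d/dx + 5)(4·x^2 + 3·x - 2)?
20 x^{2} + 31 x + 4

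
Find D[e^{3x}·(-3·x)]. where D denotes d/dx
\left(- 9 x - 3\right) e^{3 x}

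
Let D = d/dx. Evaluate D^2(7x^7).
294 x^{5}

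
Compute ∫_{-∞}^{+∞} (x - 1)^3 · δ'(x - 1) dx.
0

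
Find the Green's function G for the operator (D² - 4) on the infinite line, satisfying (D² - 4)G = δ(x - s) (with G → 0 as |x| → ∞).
-\frac{e^{-2|x-s|}}{4}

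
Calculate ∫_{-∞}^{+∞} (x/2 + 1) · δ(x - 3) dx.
\frac{5}{2}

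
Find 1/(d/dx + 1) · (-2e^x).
- e^{x}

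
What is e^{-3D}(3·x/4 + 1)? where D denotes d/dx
\frac{3 x}{4} - \frac{5}{4}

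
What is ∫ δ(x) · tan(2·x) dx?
0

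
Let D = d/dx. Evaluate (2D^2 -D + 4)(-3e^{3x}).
- 57 e^{3 x}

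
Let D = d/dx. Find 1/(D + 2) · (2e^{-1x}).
2 e^{- x}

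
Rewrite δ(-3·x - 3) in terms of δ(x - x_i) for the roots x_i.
\frac{\delta(x + 1)}{3}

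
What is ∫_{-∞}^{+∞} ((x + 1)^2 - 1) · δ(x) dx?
0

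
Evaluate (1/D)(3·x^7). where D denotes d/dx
\frac{3 x^{8}}{8}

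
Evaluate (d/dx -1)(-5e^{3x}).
- 10 e^{3 x}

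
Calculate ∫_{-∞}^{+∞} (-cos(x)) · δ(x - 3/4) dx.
- \cos{\left(\frac{3}{4} \right)}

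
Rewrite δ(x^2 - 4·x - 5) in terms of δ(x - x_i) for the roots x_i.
\frac{\delta(x - 5) + \delta(x + 1)}{6}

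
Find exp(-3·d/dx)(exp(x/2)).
e^{\frac{x}{2} - \frac{3}{2}}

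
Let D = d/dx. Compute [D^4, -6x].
-24D^{3}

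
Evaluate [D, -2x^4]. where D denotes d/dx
- 8 x^{3}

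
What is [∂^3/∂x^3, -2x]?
-6\frac{d^{2}}{dx^{2}}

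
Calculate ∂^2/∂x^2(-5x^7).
- 210 x^{5}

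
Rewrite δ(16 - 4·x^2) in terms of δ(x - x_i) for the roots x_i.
\frac{\delta(x - 2) + \delta(x + 2)}{16}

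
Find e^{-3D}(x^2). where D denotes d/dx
x^{2} - 6 x + 9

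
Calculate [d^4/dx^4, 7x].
28\frac{d^{3}}{dx^{3}}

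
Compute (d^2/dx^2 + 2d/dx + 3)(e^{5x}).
38 e^{5 x}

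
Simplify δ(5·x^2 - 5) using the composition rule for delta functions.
\frac{\delta(x - 1) + \delta(x + 1)}{10}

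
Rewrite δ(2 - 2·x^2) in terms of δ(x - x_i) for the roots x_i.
\frac{\delta(x - 1) + \delta(x + 1)}{4}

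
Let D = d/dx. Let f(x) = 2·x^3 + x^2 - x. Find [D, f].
6 x^{2} + 2 x - 1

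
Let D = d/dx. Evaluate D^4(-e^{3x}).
- 81 e^{3 x}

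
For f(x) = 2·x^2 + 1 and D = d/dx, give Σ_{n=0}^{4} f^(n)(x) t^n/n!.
2 t^{2} + 4 t x + 2 x^{2} + 1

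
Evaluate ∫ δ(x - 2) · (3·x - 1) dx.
5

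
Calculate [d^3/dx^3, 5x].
15\frac{d^{2}}{dx^{2}}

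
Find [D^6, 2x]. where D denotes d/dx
12D^{5}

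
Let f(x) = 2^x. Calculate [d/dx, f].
2^{x} \log{\left(2 \right)}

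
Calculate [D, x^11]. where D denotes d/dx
11 x^{10}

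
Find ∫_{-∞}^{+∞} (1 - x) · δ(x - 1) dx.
0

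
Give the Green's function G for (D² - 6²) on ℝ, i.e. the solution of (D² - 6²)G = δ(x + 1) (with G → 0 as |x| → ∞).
-\frac{e^{-6|x + 1|}}{12}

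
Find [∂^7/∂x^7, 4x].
28\frac{d^{6}}{dx^{6}}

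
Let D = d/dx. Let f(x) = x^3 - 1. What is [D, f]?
3 x^{2}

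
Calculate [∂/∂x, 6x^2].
12 x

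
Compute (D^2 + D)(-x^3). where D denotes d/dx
3 x \left(- x - 2\right)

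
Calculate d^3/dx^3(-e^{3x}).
- 27 e^{3 x}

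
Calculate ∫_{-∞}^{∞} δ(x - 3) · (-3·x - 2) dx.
-11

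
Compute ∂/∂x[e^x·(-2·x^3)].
2 x^{2} \left(- x - 3\right) e^{x}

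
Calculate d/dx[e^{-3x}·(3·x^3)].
9 x^{2} \left(1 - x\right) e^{- 3 x}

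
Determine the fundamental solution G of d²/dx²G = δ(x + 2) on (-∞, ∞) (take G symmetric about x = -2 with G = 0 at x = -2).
\frac{|x + 2|}{2}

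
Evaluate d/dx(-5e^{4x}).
- 20 e^{4 x}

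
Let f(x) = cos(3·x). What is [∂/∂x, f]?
- 3 \sin{\left(3 x \right)}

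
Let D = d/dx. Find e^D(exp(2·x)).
e^{2 x + 2}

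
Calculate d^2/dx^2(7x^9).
504 x^{7}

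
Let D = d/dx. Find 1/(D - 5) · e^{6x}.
e^{6 x}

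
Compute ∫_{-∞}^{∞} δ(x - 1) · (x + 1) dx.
2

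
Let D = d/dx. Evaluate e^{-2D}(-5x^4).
- 5 x^{4} + 40 x^{3} - 120 x^{2} + 160 x - 80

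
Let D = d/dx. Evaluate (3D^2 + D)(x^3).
3 x \left(x + 6\right)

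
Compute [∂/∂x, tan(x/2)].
\frac{1}{\cos{\left(x \right)} + 1}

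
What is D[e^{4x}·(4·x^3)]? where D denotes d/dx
x^{2} \left(16 x + 12\right) e^{4 x}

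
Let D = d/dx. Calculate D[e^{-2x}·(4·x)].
4 \left(1 - 2 x\right) e^{- 2 x}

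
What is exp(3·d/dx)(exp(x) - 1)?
e^{x + 3} - 1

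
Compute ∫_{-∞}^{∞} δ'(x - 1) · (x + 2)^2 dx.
-6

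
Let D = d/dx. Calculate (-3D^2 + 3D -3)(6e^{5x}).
- 378 e^{5 x}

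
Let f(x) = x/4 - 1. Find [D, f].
\frac{1}{4}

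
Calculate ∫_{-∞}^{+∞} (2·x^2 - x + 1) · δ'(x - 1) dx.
-3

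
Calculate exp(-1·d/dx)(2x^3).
2 x^{3} - 6 x^{2} + 6 x - 2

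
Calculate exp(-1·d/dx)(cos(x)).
\cos{\left(x - 1 \right)}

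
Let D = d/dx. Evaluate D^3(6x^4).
144 x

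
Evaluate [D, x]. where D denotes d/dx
1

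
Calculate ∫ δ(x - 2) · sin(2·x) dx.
\sin{\left(4 \right)}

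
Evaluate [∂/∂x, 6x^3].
18 x^{2}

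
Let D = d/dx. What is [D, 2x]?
2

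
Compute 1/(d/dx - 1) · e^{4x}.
\frac{e^{4 x}}{3}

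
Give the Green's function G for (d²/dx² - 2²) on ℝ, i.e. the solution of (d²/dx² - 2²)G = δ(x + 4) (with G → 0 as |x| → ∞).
-\frac{e^{-2|x + 4|}}{4}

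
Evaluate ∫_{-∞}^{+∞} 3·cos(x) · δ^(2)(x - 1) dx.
- 3 \cos{\left(1 \right)}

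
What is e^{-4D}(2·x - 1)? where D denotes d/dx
2 x - 9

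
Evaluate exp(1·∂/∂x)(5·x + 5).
5 x + 10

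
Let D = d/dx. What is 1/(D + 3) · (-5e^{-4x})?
5 e^{- 4 x}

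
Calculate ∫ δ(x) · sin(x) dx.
0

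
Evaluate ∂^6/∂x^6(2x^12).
1330560 x^{6}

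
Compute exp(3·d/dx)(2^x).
2^{x + 3}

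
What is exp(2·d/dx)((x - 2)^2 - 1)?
x^{2} - 1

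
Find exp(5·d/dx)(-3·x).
- 3 x - 15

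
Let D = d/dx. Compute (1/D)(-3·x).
- \frac{3 x^{2}}{2}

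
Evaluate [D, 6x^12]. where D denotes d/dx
72 x^{11}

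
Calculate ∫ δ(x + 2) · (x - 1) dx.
-3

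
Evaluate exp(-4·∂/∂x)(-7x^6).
- 7 x^{6} + 168 x^{5} - 1680 x^{4} + 8960 x^{3} - 26880 x^{2} + 43008 x - 28672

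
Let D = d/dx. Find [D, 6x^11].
66 x^{10}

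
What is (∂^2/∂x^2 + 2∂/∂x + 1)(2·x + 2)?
2 x + 6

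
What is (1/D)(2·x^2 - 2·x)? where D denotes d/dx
\frac{2 x^{3}}{3} - x^{2}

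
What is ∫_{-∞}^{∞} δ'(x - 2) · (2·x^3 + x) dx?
-25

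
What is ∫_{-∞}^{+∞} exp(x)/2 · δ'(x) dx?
- \frac{1}{2}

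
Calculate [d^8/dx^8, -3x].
-24\frac{d^{7}}{dx^{7}}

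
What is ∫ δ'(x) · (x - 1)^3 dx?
-3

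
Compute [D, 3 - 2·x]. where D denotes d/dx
-2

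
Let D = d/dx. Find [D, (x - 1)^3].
3 \left(x - 1\right)^{2}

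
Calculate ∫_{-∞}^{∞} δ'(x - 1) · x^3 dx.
-3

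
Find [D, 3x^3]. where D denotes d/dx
9 x^{2}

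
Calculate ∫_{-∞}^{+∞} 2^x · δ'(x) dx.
- \log{\left(2 \right)}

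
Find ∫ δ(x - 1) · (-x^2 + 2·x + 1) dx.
2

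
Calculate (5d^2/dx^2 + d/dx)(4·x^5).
20 x^{3} \left(x + 20\right)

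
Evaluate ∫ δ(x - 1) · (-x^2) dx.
-1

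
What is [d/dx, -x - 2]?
-1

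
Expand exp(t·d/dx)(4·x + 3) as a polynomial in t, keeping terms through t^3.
4 t + 4 x + 3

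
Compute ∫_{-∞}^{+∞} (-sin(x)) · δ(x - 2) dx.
- \sin{\left(2 \right)}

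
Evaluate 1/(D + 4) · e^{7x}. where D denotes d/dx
\frac{e^{7 x}}{11}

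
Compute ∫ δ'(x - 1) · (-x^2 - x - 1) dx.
3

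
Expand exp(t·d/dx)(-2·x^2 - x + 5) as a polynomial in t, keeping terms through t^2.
- 2 t^{2} - t \left(4 x + 1\right) - 2 x^{2} - x + 5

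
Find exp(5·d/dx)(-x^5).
- x^{5} - 25 x^{4} - 250 x^{3} - 1250 x^{2} - 3125 x - 3125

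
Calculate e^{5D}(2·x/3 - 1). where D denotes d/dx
\frac{2 x}{3} + \frac{7}{3}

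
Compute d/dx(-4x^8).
- 32 x^{7}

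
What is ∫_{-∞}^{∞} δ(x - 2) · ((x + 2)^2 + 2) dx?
18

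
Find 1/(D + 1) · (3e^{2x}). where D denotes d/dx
e^{2 x}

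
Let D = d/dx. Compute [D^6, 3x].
18D^{5}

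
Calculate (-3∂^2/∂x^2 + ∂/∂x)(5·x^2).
10 x - 30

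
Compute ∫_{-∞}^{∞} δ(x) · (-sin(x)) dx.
0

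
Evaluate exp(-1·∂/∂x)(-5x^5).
- 5 x^{5} + 25 x^{4} - 50 x^{3} + 50 x^{2} - 25 x + 5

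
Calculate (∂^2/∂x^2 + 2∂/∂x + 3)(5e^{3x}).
90 e^{3 x}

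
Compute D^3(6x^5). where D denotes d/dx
360 x^{2}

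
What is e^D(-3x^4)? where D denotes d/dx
- 3 x^{4} - 12 x^{3} - 18 x^{2} - 12 x - 3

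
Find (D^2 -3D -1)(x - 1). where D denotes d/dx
- x - 2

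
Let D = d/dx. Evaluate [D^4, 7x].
28D^{3}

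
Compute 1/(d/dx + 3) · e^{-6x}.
- \frac{e^{- 6 x}}{3}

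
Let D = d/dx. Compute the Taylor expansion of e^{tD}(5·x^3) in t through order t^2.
5 x \left(3 t^{2} + 3 t x + x^{2}\right)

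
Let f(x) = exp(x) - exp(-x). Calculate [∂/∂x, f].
2 \cosh{\left(x \right)}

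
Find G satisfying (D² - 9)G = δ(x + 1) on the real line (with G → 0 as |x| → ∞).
-\frac{e^{-3|x + 1|}}{6}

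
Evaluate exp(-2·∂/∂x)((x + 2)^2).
x^{2}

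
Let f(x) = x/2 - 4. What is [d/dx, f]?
\frac{1}{2}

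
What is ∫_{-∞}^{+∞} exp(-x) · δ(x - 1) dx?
e^{-1}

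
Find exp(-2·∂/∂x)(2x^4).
2 x^{4} - 16 x^{3} + 48 x^{2} - 64 x + 32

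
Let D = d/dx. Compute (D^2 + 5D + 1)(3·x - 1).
3 x + 14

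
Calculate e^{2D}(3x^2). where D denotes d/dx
3 x^{2} + 12 x + 12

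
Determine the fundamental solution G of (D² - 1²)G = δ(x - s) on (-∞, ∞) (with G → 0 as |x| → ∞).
-\frac{e^{-|x-s|}}{2}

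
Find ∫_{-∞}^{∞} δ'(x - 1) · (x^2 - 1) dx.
-2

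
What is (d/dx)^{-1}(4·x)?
2 x^{2}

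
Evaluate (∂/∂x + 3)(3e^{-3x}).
0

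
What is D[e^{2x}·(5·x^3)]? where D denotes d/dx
x^{2} \left(10 x + 15\right) e^{2 x}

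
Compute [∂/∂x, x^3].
3 x^{2}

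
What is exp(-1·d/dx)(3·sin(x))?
3 \sin{\left(x - 1 \right)}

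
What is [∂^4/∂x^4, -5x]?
-20\frac{d^{3}}{dx^{3}}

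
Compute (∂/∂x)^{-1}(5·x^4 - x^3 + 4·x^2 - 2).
x^{5} - \frac{x^{4}}{4} + \frac{4 x^{3}}{3} - 2 x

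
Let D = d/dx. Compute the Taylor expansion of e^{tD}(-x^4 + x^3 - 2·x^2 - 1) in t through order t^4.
- t^{4} - t^{3} \left(4 x - 1\right) - t^{2} \left(6 x^{2} - 3 x + 2\right) - t x \left(4 x^{2} - 3 x + 4\right) - x^{4} + x^{3} - 2 x^{2} - 1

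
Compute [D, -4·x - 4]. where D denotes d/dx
-4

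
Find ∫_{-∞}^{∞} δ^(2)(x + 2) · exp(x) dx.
e^{-2}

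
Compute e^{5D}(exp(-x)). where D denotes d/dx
e^{- x - 5}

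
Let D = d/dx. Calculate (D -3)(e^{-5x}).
- 8 e^{- 5 x}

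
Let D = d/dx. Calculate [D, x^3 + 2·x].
3 x^{2} + 2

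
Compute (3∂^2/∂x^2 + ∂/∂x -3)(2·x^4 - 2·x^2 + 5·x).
- 6 x^{4} + 8 x^{3} + 78 x^{2} - 19 x - 7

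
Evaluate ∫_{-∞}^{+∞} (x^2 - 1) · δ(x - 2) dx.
3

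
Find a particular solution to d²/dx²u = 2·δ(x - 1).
|x - 1|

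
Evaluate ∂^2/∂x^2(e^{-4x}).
16 e^{- 4 x}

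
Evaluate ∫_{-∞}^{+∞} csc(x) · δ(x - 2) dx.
\csc{\left(2 \right)}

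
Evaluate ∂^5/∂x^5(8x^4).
0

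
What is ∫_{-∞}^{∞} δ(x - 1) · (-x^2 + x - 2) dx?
-2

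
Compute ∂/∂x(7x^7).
49 x^{6}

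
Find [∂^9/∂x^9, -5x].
-45\frac{d^{8}}{dx^{8}}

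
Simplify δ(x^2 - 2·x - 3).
\frac{\delta(x + 1) + \delta(x - 3)}{4}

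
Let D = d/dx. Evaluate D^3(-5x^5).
- 300 x^{2}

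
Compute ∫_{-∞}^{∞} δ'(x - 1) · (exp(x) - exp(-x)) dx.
- 2 \cosh{\left(1 \right)}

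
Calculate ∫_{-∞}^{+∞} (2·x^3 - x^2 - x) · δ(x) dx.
0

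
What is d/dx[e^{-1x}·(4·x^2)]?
4 x \left(2 - x\right) e^{- x}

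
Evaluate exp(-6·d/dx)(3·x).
3 x - 18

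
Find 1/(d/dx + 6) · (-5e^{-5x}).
- 5 e^{- 5 x}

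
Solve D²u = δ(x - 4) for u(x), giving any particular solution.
\frac{|x - 4|}{2}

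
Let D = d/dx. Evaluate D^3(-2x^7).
- 420 x^{4}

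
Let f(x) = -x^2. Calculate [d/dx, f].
- 2 x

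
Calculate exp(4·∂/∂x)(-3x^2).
- 3 x^{2} - 24 x - 48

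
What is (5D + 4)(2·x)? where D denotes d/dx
8 x + 10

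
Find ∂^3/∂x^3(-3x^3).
-18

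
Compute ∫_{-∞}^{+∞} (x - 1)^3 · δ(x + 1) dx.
-8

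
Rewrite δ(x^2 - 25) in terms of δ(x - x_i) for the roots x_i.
\frac{\delta(x + 5) + \delta(x - 5)}{10}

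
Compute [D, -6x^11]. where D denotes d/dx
- 66 x^{10}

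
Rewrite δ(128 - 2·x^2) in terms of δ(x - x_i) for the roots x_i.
\frac{\delta(x - 8) + \delta(x + 8)}{32}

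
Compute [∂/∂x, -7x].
-7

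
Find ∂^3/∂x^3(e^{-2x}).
- 8 e^{- 2 x}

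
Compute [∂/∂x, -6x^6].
- 36 x^{5}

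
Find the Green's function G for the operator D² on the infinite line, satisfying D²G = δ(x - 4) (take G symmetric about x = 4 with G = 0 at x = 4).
\frac{|x - 4|}{2}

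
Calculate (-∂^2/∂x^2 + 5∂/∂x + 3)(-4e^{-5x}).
188 e^{- 5 x}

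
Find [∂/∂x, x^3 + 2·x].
3 x^{2} + 2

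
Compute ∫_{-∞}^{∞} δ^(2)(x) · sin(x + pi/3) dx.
- \frac{\sqrt{3}}{2}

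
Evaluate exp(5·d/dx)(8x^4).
8 x^{4} + 160 x^{3} + 1200 x^{2} + 4000 x + 5000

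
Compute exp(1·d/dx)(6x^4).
6 x^{4} + 24 x^{3} + 36 x^{2} + 24 x + 6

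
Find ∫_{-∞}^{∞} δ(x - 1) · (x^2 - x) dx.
0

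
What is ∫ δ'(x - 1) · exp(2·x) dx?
- 2 e^{2}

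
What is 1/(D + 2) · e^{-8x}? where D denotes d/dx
- \frac{e^{- 8 x}}{6}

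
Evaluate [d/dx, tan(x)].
\frac{1}{\cos^{2}{\left(x \right)}}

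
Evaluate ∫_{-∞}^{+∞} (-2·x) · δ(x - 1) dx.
-2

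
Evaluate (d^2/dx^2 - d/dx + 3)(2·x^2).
6 x^{2} - 4 x + 4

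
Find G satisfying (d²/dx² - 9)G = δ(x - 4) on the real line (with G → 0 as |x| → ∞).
-\frac{e^{-3|x - 4|}}{6}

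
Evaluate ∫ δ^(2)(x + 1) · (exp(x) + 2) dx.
e^{-1}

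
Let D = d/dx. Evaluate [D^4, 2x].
8D^{3}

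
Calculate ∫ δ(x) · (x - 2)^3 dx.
-8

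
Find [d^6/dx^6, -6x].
-36\frac{d^{5}}{dx^{5}}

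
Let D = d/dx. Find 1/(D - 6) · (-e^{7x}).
- e^{7 x}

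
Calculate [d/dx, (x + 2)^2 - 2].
2 x + 4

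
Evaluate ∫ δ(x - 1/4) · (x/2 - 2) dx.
- \frac{15}{8}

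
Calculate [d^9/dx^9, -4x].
-36\frac{d^{8}}{dx^{8}}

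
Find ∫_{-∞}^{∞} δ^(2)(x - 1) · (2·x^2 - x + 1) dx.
4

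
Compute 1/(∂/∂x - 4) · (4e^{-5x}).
- \frac{4 e^{- 5 x}}{9}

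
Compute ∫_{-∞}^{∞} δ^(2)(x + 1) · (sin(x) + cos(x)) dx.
- \cos{\left(1 \right)} + \sin{\left(1 \right)}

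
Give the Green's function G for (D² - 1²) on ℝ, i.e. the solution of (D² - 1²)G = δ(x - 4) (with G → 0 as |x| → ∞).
-\frac{e^{-|x - 4|}}{2}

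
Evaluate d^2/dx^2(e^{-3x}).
9 e^{- 3 x}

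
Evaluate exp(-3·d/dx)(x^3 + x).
x^{3} - 9 x^{2} + 28 x - 30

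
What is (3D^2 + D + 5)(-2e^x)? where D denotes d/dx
- 18 e^{x}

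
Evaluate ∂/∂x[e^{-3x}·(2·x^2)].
2 x \left(2 - 3 x\right) e^{- 3 x}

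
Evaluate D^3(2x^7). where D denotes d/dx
420 x^{4}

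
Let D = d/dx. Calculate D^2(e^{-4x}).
16 e^{- 4 x}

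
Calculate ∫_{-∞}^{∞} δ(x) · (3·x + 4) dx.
4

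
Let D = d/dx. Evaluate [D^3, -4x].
-12D^{2}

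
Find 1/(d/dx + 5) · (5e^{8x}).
\frac{5 e^{8 x}}{13}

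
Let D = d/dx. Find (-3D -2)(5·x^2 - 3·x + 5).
- 10 x^{2} - 24 x - 1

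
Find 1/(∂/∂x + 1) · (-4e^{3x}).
- e^{3 x}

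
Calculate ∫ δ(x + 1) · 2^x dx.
\frac{1}{2}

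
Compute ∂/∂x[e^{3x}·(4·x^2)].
4 x \left(3 x + 2\right) e^{3 x}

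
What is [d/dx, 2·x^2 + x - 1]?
4 x + 1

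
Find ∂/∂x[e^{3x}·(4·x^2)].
4 x \left(3 x + 2\right) e^{3 x}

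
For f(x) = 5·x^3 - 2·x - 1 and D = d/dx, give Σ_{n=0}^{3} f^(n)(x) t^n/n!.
5 t^{3} + 15 t^{2} x + t \left(15 x^{2} - 2\right) + 5 x^{3} - 2 x - 1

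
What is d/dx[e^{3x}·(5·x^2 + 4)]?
\left(15 x^{2} + 10 x + 12\right) e^{3 x}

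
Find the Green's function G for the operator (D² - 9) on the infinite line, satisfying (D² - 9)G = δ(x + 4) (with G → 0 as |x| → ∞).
-\frac{e^{-3|x + 4|}}{6}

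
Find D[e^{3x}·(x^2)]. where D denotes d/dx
x \left(3 x + 2\right) e^{3 x}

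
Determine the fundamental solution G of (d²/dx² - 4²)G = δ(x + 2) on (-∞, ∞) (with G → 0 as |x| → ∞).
-\frac{e^{-4|x + 2|}}{8}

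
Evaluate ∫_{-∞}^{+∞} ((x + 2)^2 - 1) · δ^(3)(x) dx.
0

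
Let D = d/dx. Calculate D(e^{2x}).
2 e^{2 x}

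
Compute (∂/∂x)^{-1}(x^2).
\frac{x^{3}}{3}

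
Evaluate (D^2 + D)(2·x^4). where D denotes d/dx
8 x^{2} \left(x + 3\right)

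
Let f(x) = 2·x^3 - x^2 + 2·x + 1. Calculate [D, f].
6 x^{2} - 2 x + 2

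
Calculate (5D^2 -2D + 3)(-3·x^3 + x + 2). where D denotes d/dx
- 9 x^{3} + 18 x^{2} - 87 x + 4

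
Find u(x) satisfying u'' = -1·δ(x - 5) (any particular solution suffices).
-\frac{|x - 5|}{2}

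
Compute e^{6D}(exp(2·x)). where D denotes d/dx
e^{2 x + 12}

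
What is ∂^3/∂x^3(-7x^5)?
- 420 x^{2}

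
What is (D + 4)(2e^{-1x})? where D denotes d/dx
6 e^{- x}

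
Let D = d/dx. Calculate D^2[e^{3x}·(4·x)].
\left(36 x + 24\right) e^{3 x}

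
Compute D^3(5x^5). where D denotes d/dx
300 x^{2}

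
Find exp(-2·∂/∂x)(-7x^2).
- 7 x^{2} + 28 x - 28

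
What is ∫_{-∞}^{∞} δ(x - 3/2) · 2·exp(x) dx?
2 e^{\frac{3}{2}}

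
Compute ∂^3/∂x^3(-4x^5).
- 240 x^{2}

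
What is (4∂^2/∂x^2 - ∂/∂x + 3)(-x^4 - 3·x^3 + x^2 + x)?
- 3 x^{4} - 5 x^{3} - 36 x^{2} - 71 x + 7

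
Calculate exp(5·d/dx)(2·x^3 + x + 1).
2 x^{3} + 30 x^{2} + 151 x + 256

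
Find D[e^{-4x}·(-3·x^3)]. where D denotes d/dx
x^{2} \left(12 x - 9\right) e^{- 4 x}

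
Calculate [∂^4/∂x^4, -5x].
-20\frac{d^{3}}{dx^{3}}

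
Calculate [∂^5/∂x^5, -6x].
-30\frac{d^{4}}{dx^{4}}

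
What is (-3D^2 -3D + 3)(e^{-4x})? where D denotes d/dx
- 33 e^{- 4 x}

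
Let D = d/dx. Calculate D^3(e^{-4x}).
- 64 e^{- 4 x}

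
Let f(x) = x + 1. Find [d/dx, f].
1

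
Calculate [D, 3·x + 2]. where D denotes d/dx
3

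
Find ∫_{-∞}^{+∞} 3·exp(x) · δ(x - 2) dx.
3 e^{2}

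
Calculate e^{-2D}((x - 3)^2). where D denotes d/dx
x^{2} - 10 x + 25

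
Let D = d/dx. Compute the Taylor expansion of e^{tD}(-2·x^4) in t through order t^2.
2 x^{2} \left(- 6 t^{2} - 4 t x - x^{2}\right)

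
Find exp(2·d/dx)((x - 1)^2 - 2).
x^{2} + 2 x - 1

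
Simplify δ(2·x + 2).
\frac{\delta(x + 1)}{2}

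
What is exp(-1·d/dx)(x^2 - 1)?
x \left(x - 2\right)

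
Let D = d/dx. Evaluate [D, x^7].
7 x^{6}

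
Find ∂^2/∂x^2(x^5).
20 x^{3}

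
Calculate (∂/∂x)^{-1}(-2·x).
- x^{2}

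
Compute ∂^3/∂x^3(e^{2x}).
8 e^{2 x}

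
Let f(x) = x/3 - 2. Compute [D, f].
\frac{1}{3}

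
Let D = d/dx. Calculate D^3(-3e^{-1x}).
3 e^{- x}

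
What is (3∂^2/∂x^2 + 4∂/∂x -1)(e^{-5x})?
54 e^{- 5 x}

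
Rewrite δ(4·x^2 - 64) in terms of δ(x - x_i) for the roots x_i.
\frac{\delta(x - 4) + \delta(x + 4)}{32}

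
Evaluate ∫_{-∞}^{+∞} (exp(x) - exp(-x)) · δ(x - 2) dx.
2 \sinh{\left(2 \right)}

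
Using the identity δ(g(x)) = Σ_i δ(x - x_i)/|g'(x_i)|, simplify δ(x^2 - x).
\frac{\delta(x - 1) + \delta(x)}{1}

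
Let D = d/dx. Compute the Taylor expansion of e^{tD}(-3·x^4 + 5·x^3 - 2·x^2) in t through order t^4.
- 3 t^{4} - t^{3} \left(12 x - 5\right) - t^{2} \left(18 x^{2} - 15 x + 2\right) - t x \left(12 x^{2} - 15 x + 4\right) - 3 x^{4} + 5 x^{3} - 2 x^{2}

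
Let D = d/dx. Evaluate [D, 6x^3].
18 x^{2}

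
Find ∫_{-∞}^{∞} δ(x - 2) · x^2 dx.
4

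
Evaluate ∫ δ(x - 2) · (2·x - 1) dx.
3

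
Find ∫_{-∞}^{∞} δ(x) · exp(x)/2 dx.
\frac{1}{2}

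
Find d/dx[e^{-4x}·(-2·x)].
2 \left(4 x - 1\right) e^{- 4 x}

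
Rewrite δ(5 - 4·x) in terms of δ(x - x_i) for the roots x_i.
\frac{\delta(x - 5/4)}{4}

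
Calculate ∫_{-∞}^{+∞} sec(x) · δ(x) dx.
1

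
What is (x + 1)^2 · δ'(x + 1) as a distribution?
0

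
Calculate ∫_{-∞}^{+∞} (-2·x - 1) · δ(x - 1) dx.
-3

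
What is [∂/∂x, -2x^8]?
- 16 x^{7}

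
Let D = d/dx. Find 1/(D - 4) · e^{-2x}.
- \frac{e^{- 2 x}}{6}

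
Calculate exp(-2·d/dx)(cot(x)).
\cot{\left(x - 2 \right)}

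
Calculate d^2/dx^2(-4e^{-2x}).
- 16 e^{- 2 x}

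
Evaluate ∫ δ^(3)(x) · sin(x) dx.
1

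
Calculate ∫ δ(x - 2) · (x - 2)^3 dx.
0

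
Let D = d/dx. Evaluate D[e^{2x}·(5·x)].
\left(10 x + 5\right) e^{2 x}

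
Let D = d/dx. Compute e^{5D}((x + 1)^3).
x^{3} + 18 x^{2} + 108 x + 216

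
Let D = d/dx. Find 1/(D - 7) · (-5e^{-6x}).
\frac{5 e^{- 6 x}}{13}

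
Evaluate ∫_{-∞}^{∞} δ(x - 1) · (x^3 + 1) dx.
2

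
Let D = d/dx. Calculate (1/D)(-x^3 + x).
- \frac{x^{4}}{4} + \frac{x^{2}}{2}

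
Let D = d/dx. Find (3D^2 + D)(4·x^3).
12 x \left(x + 6\right)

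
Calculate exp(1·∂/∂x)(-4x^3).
- 4 x^{3} - 12 x^{2} - 12 x - 4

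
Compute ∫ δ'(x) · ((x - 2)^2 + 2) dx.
4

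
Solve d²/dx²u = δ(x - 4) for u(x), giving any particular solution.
\frac{|x - 4|}{2}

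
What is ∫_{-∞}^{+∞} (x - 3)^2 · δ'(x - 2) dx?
2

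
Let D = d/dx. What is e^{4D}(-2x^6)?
- 2 x^{6} - 48 x^{5} - 480 x^{4} - 2560 x^{3} - 7680 x^{2} - 12288 x - 8192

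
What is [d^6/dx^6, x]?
6\frac{d^{5}}{dx^{5}}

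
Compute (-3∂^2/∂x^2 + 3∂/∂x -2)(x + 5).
- 2 x - 7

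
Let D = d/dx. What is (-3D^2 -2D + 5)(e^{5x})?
- 80 e^{5 x}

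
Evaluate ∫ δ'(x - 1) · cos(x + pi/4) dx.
\sin{\left(\frac{\pi}{4} + 1 \right)}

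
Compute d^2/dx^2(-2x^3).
- 12 x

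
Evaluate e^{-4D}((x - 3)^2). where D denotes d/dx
x^{2} - 14 x + 49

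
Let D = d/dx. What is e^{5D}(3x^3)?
3 x^{3} + 45 x^{2} + 225 x + 375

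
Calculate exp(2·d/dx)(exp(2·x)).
e^{2 x + 4}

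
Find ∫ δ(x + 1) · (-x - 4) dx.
-3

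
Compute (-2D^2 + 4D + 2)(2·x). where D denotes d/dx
4 x + 8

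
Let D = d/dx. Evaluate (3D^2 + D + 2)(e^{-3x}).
26 e^{- 3 x}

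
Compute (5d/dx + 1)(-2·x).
- 2 x - 10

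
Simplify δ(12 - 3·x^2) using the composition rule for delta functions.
\frac{\delta(x - 2) + \delta(x + 2)}{12}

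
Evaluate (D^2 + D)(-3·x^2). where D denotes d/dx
- 6 x - 6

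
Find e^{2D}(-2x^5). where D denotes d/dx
- 2 x^{5} - 20 x^{4} - 80 x^{3} - 160 x^{2} - 160 x - 64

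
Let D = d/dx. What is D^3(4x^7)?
840 x^{4}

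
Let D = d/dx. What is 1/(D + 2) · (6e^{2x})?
\frac{3 e^{2 x}}{2}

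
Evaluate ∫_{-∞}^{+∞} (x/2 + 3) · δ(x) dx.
3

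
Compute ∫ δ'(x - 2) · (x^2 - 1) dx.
-4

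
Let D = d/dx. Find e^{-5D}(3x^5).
3 x^{5} - 75 x^{4} + 750 x^{3} - 3750 x^{2} + 9375 x - 9375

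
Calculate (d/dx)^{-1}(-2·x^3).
- \frac{x^{4}}{2}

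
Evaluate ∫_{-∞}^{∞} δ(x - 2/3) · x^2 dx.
\frac{4}{9}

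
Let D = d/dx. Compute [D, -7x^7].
- 49 x^{6}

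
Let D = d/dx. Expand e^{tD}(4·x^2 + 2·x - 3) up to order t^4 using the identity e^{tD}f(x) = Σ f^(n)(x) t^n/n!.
4 t^{2} + 2 t \left(4 x + 1\right) + 4 x^{2} + 2 x - 3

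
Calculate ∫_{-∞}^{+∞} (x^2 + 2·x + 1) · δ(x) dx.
1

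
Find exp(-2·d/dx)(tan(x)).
\tan{\left(x - 2 \right)}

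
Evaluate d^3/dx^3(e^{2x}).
8 e^{2 x}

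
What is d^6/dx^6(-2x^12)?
- 1330560 x^{6}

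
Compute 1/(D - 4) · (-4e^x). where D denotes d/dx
\frac{4 e^{x}}{3}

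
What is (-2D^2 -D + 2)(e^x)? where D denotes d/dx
- e^{x}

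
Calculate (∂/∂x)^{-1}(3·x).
\frac{3 x^{2}}{2}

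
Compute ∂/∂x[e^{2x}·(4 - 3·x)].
\left(5 - 6 x\right) e^{2 x}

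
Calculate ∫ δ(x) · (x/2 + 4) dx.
4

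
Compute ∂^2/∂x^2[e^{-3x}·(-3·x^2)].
3 \left(- 9 x^{2} + 12 x - 2\right) e^{- 3 x}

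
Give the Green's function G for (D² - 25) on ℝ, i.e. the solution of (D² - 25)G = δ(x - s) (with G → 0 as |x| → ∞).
-\frac{e^{-5|x-s|}}{10}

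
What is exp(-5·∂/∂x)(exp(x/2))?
e^{\frac{x}{2} - \frac{5}{2}}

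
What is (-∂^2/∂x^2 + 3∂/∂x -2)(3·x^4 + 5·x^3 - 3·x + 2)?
- 6 x^{4} + 26 x^{3} + 9 x^{2} - 24 x - 13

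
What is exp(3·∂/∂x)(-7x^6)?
- 7 x^{6} - 126 x^{5} - 945 x^{4} - 3780 x^{3} - 8505 x^{2} - 10206 x - 5103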